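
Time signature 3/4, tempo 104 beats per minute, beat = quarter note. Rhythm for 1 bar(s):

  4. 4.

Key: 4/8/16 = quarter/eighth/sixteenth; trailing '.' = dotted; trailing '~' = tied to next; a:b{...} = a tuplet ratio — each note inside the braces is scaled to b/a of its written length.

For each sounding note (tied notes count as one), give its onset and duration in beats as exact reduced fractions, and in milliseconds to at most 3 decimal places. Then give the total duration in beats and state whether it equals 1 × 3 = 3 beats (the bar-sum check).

1) 0.0ms=0b +865.385ms=3/2b
2) 865.385ms=3/2b +865.385ms=3/2b
Σ=3b of 3 (104bpm 3/4) — PASS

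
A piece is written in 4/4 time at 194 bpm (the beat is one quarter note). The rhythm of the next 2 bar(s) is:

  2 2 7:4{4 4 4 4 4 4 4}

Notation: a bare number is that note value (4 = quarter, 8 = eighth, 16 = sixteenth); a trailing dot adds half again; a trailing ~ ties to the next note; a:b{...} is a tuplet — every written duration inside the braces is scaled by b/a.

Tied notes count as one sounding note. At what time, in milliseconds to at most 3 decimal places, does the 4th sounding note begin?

1. 0.0ms @ 0 + 618.557ms (2)
2. 618.557ms @ 2 + 618.557ms (2)
3. 1237.113ms @ 4 + 176.73ms (4/7)
4. 1413.844ms @ 32/7 + 176.73ms (4/7)
5. 1590.574ms @ 36/7 + 176.73ms (4/7)
6. 1767.305ms @ 40/7 + 176.73ms (4/7)
7. 1944.035ms @ 44/7 + 176.73ms (4/7)
8. 2120.766ms @ 48/7 + 176.73ms (4/7)
9. 2297.496ms @ 52/7 + 176.73ms (4/7)

note 4 onset = 32/7b = 1413.844ms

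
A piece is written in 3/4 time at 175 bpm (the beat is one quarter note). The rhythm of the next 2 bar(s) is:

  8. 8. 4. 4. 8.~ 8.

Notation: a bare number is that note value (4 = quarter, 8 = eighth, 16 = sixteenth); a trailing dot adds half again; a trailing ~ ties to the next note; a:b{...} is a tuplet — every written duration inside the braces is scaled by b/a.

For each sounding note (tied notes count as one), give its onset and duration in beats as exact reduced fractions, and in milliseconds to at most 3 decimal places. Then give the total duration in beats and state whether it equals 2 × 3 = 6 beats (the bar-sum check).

1) 0.0ms=0b +257.143ms=3/4b
2) 257.143ms=3/4b +257.143ms=3/4b
3) 514.286ms=3/2b +514.286ms=3/2b
4) 1028.571ms=3b +514.286ms=3/2b
5) 1542.857ms=9/2b +514.286ms=3/2b
Σ=6b of 6 (175bpm 3/4) — PASS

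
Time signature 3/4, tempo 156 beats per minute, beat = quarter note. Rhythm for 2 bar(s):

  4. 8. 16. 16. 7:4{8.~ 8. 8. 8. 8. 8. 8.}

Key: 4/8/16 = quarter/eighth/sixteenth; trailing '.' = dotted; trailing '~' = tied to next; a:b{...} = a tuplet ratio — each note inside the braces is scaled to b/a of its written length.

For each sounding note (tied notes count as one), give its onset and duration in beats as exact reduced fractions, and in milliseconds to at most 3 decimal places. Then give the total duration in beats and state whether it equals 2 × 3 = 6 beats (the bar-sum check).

1) 0.0ms=0b +576.923ms=3/2b
2) 576.923ms=3/2b +288.462ms=3/4b
3) 865.385ms=9/4b +144.231ms=3/8b
4) 1009.615ms=21/8b +144.231ms=3/8b
5) 1153.846ms=3b +329.67ms=6/7b
6) 1483.516ms=27/7b +164.835ms=3/7b
7) 1648.352ms=30/7b +164.835ms=3/7b
8) 1813.187ms=33/7b +164.835ms=3/7b
9) 1978.022ms=36/7b +164.835ms=3/7b
10) 2142.857ms=39/7b +164.835ms=3/7b
Σ=6b of 6 (156bpm 3/4) — PASS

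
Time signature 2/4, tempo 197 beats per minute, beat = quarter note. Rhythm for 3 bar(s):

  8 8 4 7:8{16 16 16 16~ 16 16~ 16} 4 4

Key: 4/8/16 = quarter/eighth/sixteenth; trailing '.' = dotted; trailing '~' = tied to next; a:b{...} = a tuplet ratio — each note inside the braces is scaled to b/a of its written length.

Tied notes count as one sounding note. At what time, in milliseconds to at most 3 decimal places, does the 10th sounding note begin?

1. 0.0ms @ 0 + 152.284ms (1/2)
2. 152.284ms @ 1/2 + 152.284ms (1/2)
3. 304.569ms @ 1 + 304.569ms (1)
4. 609.137ms @ 2 + 87.02ms (2/7)
5. 696.157ms @ 16/7 + 87.02ms (2/7)
6. 783.176ms @ 18/7 + 87.02ms (2/7)
7. 870.196ms @ 20/7 + 174.039ms (4/7)
8. 1044.235ms @ 24/7 + 174.039ms (4/7)
9. 1218.274ms @ 4 + 304.569ms (1)
10. 1522.843ms @ 5 + 304.569ms (1)

note 10 onset = 5b = 1522.843ms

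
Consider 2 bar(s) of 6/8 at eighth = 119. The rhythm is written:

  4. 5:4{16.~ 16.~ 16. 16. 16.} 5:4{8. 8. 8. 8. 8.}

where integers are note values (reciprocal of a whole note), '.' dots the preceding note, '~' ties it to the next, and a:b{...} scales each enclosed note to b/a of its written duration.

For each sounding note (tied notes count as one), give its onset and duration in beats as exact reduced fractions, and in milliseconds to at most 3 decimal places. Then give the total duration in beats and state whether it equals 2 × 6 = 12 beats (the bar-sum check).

1) 0.0ms=0b +1512.605ms=3b
2) 1512.605ms=3b +907.563ms=9/5b
3) 2420.168ms=24/5b +302.521ms=3/5b
4) 2722.689ms=27/5b +302.521ms=3/5b
5) 3025.21ms=6b +605.042ms=6/5b
6) 3630.252ms=36/5b +605.042ms=6/5b
7) 4235.294ms=42/5b +605.042ms=6/5b
8) 4840.336ms=48/5b +605.042ms=6/5b
9) 5445.378ms=54/5b +605.042ms=6/5b
Σ=12b of 12 (119bpm 6/8) — PASS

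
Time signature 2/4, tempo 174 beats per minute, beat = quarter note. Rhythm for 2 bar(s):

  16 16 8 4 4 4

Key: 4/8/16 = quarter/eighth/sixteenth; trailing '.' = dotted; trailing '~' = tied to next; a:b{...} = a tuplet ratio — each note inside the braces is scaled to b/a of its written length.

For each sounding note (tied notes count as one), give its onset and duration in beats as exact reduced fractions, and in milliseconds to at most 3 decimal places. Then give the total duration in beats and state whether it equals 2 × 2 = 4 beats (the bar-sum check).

1) 0.0ms=0b +86.207ms=1/4b
2) 86.207ms=1/4b +86.207ms=1/4b
3) 172.414ms=1/2b +172.414ms=1/2b
4) 344.828ms=1b +344.828ms=1b
5) 689.655ms=2b +344.828ms=1b
6) 1034.483ms=3b +344.828ms=1b
Σ=4b of 4 (174bpm 2/4) — PASS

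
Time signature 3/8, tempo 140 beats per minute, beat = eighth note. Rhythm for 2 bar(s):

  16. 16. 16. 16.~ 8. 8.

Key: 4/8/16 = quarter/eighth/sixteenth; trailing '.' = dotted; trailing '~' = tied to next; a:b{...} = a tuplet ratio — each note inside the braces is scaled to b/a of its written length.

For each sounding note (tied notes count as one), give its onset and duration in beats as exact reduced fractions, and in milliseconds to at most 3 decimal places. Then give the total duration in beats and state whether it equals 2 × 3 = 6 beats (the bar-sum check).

1) 0.0ms=0b +321.429ms=3/4b
2) 321.429ms=3/4b +321.429ms=3/4b
3) 642.857ms=3/2b +321.429ms=3/4b
4) 964.286ms=9/4b +964.286ms=9/4b
5) 1928.571ms=9/2b +642.857ms=3/2b
Σ=6b of 6 (140bpm 3/8) — PASS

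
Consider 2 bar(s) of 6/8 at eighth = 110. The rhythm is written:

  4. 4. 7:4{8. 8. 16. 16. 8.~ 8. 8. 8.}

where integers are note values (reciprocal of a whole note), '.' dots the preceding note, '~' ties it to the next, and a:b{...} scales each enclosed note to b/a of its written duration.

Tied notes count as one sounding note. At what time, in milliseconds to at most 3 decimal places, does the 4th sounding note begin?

note 4 onset = 48/7b = 3740.26ms

1. 0.0ms @ 0 + 1636.364ms (3)
2. 1636.364ms @ 3 + 1636.364ms (3)
3. 3272.727ms @ 6 + 467.532ms (6/7)
4. 3740.26ms @ 48/7 + 467.532ms (6/7)
5. 4207.792ms @ 54/7 + 233.766ms (3/7)
6. 4441.558ms @ 57/7 + 233.766ms (3/7)
7. 4675.325ms @ 60/7 + 935.065ms (12/7)
8. 5610.39ms @ 72/7 + 467.532ms (6/7)
9. 6077.922ms @ 78/7 + 467.532ms (6/7)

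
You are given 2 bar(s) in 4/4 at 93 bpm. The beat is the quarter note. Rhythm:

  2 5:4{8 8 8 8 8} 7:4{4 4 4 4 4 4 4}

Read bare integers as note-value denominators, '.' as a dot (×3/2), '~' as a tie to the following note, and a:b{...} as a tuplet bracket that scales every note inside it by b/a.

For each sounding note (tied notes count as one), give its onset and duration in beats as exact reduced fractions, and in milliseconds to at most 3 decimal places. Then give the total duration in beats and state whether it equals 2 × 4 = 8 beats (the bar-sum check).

1) 0.0ms=0b +1290.323ms=2b
2) 1290.323ms=2b +258.065ms=2/5b
3) 1548.387ms=12/5b +258.065ms=2/5b
4) 1806.452ms=14/5b +258.065ms=2/5b
5) 2064.516ms=16/5b +258.065ms=2/5b
6) 2322.581ms=18/5b +258.065ms=2/5b
7) 2580.645ms=4b +368.664ms=4/7b
8) 2949.309ms=32/7b +368.664ms=4/7b
9) 3317.972ms=36/7b +368.664ms=4/7b
10) 3686.636ms=40/7b +368.664ms=4/7b
11) 4055.3ms=44/7b +368.664ms=4/7b
12) 4423.963ms=48/7b +368.664ms=4/7b
13) 4792.627ms=52/7b +368.664ms=4/7b
Σ=8b of 8 (93bpm 4/4) — PASS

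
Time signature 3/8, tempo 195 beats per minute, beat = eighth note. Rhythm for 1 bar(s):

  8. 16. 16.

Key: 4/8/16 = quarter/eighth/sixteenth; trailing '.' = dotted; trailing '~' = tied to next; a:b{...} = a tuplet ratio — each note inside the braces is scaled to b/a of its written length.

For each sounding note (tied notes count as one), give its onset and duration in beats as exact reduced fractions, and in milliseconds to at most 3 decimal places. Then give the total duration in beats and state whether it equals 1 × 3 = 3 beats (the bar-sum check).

1) 0.0ms=0b +461.538ms=3/2b
2) 461.538ms=3/2b +230.769ms=3/4b
3) 692.308ms=9/4b +230.769ms=3/4b
Σ=3b of 3 (195bpm 3/8) — PASS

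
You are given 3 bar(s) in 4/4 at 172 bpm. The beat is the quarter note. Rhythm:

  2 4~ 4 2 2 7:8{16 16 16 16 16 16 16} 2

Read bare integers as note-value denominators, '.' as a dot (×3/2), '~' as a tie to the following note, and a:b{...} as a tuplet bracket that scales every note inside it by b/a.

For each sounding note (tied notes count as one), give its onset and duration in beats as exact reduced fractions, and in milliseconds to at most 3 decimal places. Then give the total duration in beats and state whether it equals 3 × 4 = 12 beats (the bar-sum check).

1) 0.0ms=0b +697.674ms=2b
2) 697.674ms=2b +697.674ms=2b
3) 1395.349ms=4b +697.674ms=2b
4) 2093.023ms=6b +697.674ms=2b
5) 2790.698ms=8b +99.668ms=2/7b
6) 2890.365ms=58/7b +99.668ms=2/7b
7) 2990.033ms=60/7b +99.668ms=2/7b
8) 3089.701ms=62/7b +99.668ms=2/7b
9) 3189.369ms=64/7b +99.668ms=2/7b
10) 3289.037ms=66/7b +99.668ms=2/7b
11) 3388.704ms=68/7b +99.668ms=2/7b
12) 3488.372ms=10b +697.674ms=2b
Σ=12b of 12 (172bpm 4/4) — PASS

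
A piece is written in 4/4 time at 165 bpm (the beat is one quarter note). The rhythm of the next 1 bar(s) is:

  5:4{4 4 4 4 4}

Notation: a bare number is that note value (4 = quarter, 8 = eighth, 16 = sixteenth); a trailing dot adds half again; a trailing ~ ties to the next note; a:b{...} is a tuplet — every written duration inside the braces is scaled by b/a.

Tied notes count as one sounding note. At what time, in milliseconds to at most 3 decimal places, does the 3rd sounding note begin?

note 3 onset = 8/5b = 581.818ms

1. 0.0ms @ 0 + 290.909ms (4/5)
2. 290.909ms @ 4/5 + 290.909ms (4/5)
3. 581.818ms @ 8/5 + 290.909ms (4/5)
4. 872.727ms @ 12/5 + 290.909ms (4/5)
5. 1163.636ms @ 16/5 + 290.909ms (4/5)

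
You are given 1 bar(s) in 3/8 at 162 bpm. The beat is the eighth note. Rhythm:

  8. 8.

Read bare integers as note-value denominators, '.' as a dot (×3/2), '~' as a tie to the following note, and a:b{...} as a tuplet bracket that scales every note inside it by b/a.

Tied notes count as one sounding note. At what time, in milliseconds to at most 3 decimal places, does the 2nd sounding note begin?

1. 0.0ms @ 0 + 555.556ms (3/2)
2. 555.556ms @ 3/2 + 555.556ms (3/2)

note 2 onset = 3/2b = 555.556ms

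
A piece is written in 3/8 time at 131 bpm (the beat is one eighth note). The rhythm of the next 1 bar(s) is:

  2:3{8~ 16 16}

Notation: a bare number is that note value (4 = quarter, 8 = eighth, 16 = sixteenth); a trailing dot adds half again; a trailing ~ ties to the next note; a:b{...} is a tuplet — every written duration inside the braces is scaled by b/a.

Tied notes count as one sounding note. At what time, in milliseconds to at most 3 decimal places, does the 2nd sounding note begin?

1. 0.0ms @ 0 + 1030.534ms (9/4)
2. 1030.534ms @ 9/4 + 343.511ms (3/4)

note 2 onset = 9/4b = 1030.534ms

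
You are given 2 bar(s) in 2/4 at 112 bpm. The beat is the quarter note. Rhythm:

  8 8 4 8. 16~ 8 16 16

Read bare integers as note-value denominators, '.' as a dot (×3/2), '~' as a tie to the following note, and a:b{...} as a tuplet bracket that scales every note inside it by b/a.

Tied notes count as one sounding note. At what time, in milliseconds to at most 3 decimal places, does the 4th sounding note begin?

1. 0.0ms @ 0 + 267.857ms (1/2)
2. 267.857ms @ 1/2 + 267.857ms (1/2)
3. 535.714ms @ 1 + 535.714ms (1)
4. 1071.429ms @ 2 + 401.786ms (3/4)
5. 1473.214ms @ 11/4 + 401.786ms (3/4)
6. 1875.0ms @ 7/2 + 133.929ms (1/4)
7. 2008.929ms @ 15/4 + 133.929ms (1/4)

note 4 onset = 2b = 1071.429ms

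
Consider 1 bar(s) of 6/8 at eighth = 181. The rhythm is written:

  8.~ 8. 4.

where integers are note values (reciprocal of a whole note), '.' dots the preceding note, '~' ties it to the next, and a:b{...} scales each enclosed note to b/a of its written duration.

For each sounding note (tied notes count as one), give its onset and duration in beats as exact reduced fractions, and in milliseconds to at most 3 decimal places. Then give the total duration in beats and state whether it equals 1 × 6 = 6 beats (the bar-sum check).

1) 0.0ms=0b +994.475ms=3b
2) 994.475ms=3b +994.475ms=3b
Σ=6b of 6 (181bpm 6/8) — PASS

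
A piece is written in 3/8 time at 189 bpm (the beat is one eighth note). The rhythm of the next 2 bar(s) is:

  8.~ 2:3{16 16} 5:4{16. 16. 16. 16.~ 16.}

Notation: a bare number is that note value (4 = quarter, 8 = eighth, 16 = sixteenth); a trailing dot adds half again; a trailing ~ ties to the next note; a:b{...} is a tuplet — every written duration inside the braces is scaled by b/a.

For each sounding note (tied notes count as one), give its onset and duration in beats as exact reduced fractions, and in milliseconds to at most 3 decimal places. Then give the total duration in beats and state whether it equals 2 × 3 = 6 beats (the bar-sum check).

1) 0.0ms=0b +714.286ms=9/4b
2) 714.286ms=9/4b +238.095ms=3/4b
3) 952.381ms=3b +190.476ms=3/5b
4) 1142.857ms=18/5b +190.476ms=3/5b
5) 1333.333ms=21/5b +190.476ms=3/5b
6) 1523.81ms=24/5b +380.952ms=6/5b
Σ=6b of 6 (189bpm 3/8) — PASS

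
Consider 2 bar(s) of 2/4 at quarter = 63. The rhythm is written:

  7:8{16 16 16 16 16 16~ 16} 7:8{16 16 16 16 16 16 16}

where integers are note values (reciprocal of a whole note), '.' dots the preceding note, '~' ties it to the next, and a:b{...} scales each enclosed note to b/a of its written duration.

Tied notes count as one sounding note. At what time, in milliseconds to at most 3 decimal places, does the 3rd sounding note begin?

1. 0.0ms @ 0 + 272.109ms (2/7)
2. 272.109ms @ 2/7 + 272.109ms (2/7)
3. 544.218ms @ 4/7 + 272.109ms (2/7)
4. 816.327ms @ 6/7 + 272.109ms (2/7)
5. 1088.435ms @ 8/7 + 272.109ms (2/7)
6. 1360.544ms @ 10/7 + 544.218ms (4/7)
7. 1904.762ms @ 2 + 272.109ms (2/7)
8. 2176.871ms @ 16/7 + 272.109ms (2/7)
9. 2448.98ms @ 18/7 + 272.109ms (2/7)
10. 2721.088ms @ 20/7 + 272.109ms (2/7)
11. 2993.197ms @ 22/7 + 272.109ms (2/7)
12. 3265.306ms @ 24/7 + 272.109ms (2/7)
13. 3537.415ms @ 26/7 + 272.109ms (2/7)

note 3 onset = 4/7b = 544.218ms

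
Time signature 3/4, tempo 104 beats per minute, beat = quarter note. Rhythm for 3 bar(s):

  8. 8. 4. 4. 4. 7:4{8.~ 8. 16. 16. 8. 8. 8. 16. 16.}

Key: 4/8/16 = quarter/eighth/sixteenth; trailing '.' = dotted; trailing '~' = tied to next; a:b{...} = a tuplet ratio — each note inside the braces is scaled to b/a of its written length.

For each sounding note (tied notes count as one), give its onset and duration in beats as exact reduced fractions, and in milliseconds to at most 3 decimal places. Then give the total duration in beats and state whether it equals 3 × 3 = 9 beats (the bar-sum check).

1) 0.0ms=0b +432.692ms=3/4b
2) 432.692ms=3/4b +432.692ms=3/4b
3) 865.385ms=3/2b +865.385ms=3/2b
4) 1730.769ms=3b +865.385ms=3/2b
5) 2596.154ms=9/2b +865.385ms=3/2b
6) 3461.538ms=6b +494.505ms=6/7b
7) 3956.044ms=48/7b +123.626ms=3/14b
8) 4079.67ms=99/14b +123.626ms=3/14b
9) 4203.297ms=51/7b +247.253ms=3/7b
10) 4450.549ms=54/7b +247.253ms=3/7b
11) 4697.802ms=57/7b +247.253ms=3/7b
12) 4945.055ms=60/7b +123.626ms=3/14b
13) 5068.681ms=123/14b +123.626ms=3/14b
Σ=9b of 9 (104bpm 3/4) — PASS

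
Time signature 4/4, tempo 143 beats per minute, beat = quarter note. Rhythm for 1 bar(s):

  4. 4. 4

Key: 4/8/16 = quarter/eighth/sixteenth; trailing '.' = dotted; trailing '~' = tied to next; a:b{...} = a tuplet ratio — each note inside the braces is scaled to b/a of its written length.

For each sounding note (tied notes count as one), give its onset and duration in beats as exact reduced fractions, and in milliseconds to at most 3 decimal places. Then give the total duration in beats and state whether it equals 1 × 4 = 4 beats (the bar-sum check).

1) 0.0ms=0b +629.371ms=3/2b
2) 629.371ms=3/2b +629.371ms=3/2b
3) 1258.741ms=3b +419.58ms=1b
Σ=4b of 4 (143bpm 4/4) — PASS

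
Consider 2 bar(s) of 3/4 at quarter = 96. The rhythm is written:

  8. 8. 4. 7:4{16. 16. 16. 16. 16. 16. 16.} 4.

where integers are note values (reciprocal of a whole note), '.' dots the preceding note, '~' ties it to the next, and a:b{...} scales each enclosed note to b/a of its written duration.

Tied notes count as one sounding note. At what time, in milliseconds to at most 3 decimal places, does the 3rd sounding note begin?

note 3 onset = 3/2b = 937.5ms

1. 0.0ms @ 0 + 468.75ms (3/4)
2. 468.75ms @ 3/4 + 468.75ms (3/4)
3. 937.5ms @ 3/2 + 937.5ms (3/2)
4. 1875.0ms @ 3 + 133.929ms (3/14)
5. 2008.929ms @ 45/14 + 133.929ms (3/14)
6. 2142.857ms @ 24/7 + 133.929ms (3/14)
7. 2276.786ms @ 51/14 + 133.929ms (3/14)
8. 2410.714ms @ 27/7 + 133.929ms (3/14)
9. 2544.643ms @ 57/14 + 133.929ms (3/14)
10. 2678.571ms @ 30/7 + 133.929ms (3/14)
11. 2812.5ms @ 9/2 + 937.5ms (3/2)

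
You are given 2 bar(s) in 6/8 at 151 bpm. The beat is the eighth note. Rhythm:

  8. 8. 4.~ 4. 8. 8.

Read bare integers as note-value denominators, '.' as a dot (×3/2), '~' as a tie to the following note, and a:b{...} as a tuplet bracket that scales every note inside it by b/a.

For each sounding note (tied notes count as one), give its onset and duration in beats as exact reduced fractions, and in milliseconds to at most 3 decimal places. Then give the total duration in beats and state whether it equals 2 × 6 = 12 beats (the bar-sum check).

1) 0.0ms=0b +596.026ms=3/2b
2) 596.026ms=3/2b +596.026ms=3/2b
3) 1192.053ms=3b +2384.106ms=6b
4) 3576.159ms=9b +596.026ms=3/2b
5) 4172.185ms=21/2b +596.026ms=3/2b
Σ=12b of 12 (151bpm 6/8) — PASS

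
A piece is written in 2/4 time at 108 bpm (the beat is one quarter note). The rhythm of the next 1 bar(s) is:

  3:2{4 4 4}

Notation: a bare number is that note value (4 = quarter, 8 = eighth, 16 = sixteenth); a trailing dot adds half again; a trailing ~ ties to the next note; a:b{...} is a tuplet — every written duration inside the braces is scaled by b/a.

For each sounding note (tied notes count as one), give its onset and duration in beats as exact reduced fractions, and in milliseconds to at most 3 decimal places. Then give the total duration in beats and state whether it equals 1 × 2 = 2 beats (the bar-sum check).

1) 0.0ms=0b +370.37ms=2/3b
2) 370.37ms=2/3b +370.37ms=2/3b
3) 740.741ms=4/3b +370.37ms=2/3b
Σ=2b of 2 (108bpm 2/4) — PASS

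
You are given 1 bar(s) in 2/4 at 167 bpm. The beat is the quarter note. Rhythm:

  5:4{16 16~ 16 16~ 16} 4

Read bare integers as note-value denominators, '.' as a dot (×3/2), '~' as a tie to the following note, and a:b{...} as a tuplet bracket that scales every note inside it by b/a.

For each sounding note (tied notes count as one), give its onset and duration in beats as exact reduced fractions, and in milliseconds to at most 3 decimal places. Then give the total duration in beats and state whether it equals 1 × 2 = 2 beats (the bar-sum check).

1) 0.0ms=0b +71.856ms=1/5b
2) 71.856ms=1/5b +143.713ms=2/5b
3) 215.569ms=3/5b +143.713ms=2/5b
4) 359.281ms=1b +359.281ms=1b
Σ=2b of 2 (167bpm 2/4) — PASS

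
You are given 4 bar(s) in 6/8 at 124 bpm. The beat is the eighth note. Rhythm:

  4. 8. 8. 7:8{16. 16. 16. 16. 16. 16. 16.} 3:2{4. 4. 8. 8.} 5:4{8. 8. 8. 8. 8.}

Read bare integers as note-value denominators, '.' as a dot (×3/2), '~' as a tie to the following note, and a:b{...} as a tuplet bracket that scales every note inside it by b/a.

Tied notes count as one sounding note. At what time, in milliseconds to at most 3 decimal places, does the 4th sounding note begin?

note 4 onset = 6b = 2903.226ms

1. 0.0ms @ 0 + 1451.613ms (3)
2. 1451.613ms @ 3 + 725.806ms (3/2)
3. 2177.419ms @ 9/2 + 725.806ms (3/2)
4. 2903.226ms @ 6 + 414.747ms (6/7)
5. 3317.972ms @ 48/7 + 414.747ms (6/7)
6. 3732.719ms @ 54/7 + 414.747ms (6/7)
7. 4147.465ms @ 60/7 + 414.747ms (6/7)
8. 4562.212ms @ 66/7 + 414.747ms (6/7)
9. 4976.959ms @ 72/7 + 414.747ms (6/7)
10. 5391.705ms @ 78/7 + 414.747ms (6/7)
11. 5806.452ms @ 12 + 967.742ms (2)
12. 6774.194ms @ 14 + 967.742ms (2)
13. 7741.935ms @ 16 + 483.871ms (1)
14. 8225.806ms @ 17 + 483.871ms (1)
15. 8709.677ms @ 18 + 580.645ms (6/5)
16. 9290.323ms @ 96/5 + 580.645ms (6/5)
17. 9870.968ms @ 102/5 + 580.645ms (6/5)
18. 10451.613ms @ 108/5 + 580.645ms (6/5)
19. 11032.258ms @ 114/5 + 580.645ms (6/5)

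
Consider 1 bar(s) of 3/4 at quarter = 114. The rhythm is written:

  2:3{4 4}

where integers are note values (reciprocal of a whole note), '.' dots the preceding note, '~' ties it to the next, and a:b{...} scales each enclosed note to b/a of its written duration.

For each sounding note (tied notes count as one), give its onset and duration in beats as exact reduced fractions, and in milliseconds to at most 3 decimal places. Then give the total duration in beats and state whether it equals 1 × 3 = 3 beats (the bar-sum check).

1) 0.0ms=0b +789.474ms=3/2b
2) 789.474ms=3/2b +789.474ms=3/2b
Σ=3b of 3 (114bpm 3/4) — PASS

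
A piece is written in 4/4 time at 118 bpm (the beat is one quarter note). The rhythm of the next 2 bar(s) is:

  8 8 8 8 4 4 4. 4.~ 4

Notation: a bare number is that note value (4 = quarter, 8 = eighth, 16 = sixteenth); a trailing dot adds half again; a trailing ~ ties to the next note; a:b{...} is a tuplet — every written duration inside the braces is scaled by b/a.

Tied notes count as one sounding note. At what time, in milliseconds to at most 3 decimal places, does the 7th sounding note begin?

1. 0.0ms @ 0 + 254.237ms (1/2)
2. 254.237ms @ 1/2 + 254.237ms (1/2)
3. 508.475ms @ 1 + 254.237ms (1/2)
4. 762.712ms @ 3/2 + 254.237ms (1/2)
5. 1016.949ms @ 2 + 508.475ms (1)
6. 1525.424ms @ 3 + 508.475ms (1)
7. 2033.898ms @ 4 + 762.712ms (3/2)
8. 2796.61ms @ 11/2 + 1271.186ms (5/2)

note 7 onset = 4b = 2033.898ms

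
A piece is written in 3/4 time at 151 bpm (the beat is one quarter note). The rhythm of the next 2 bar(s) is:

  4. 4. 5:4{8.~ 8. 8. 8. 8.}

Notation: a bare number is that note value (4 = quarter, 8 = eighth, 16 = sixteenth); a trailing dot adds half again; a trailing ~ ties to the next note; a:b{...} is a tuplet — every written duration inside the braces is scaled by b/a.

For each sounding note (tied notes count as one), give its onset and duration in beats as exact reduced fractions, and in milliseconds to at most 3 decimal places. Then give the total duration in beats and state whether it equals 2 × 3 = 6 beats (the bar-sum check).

1) 0.0ms=0b +596.026ms=3/2b
2) 596.026ms=3/2b +596.026ms=3/2b
3) 1192.053ms=3b +476.821ms=6/5b
4) 1668.874ms=21/5b +238.411ms=3/5b
5) 1907.285ms=24/5b +238.411ms=3/5b
6) 2145.695ms=27/5b +238.411ms=3/5b
Σ=6b of 6 (151bpm 3/4) — PASS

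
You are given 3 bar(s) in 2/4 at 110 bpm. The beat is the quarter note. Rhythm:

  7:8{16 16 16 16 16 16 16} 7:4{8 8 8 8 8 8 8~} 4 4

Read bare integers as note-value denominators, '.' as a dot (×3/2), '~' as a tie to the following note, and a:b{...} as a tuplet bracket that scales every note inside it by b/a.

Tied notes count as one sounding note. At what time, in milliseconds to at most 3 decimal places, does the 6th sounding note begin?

note 6 onset = 10/7b = 779.221ms

1. 0.0ms @ 0 + 155.844ms (2/7)
2. 155.844ms @ 2/7 + 155.844ms (2/7)
3. 311.688ms @ 4/7 + 155.844ms (2/7)
4. 467.532ms @ 6/7 + 155.844ms (2/7)
5. 623.377ms @ 8/7 + 155.844ms (2/7)
6. 779.221ms @ 10/7 + 155.844ms (2/7)
7. 935.065ms @ 12/7 + 155.844ms (2/7)
8. 1090.909ms @ 2 + 155.844ms (2/7)
9. 1246.753ms @ 16/7 + 155.844ms (2/7)
10. 1402.597ms @ 18/7 + 155.844ms (2/7)
11. 1558.442ms @ 20/7 + 155.844ms (2/7)
12. 1714.286ms @ 22/7 + 155.844ms (2/7)
13. 1870.13ms @ 24/7 + 155.844ms (2/7)
14. 2025.974ms @ 26/7 + 701.299ms (9/7)
15. 2727.273ms @ 5 + 545.455ms (1)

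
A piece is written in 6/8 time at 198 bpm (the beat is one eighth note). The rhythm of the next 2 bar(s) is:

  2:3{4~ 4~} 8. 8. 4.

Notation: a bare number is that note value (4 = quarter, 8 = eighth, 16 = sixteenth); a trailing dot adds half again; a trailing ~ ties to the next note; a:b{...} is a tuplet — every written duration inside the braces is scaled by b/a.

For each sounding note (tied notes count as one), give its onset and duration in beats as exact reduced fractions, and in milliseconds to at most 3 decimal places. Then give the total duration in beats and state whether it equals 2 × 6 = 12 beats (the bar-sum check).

1) 0.0ms=0b +2272.727ms=15/2b
2) 2272.727ms=15/2b +454.545ms=3/2b
3) 2727.273ms=9b +909.091ms=3b
Σ=12b of 12 (198bpm 6/8) — PASS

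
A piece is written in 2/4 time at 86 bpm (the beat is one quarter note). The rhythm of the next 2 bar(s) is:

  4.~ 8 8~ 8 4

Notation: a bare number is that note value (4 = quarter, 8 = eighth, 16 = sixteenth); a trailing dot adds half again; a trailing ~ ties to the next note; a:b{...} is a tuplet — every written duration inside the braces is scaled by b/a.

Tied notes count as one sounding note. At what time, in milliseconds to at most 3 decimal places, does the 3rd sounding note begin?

note 3 onset = 3b = 2093.023ms

1. 0.0ms @ 0 + 1395.349ms (2)
2. 1395.349ms @ 2 + 697.674ms (1)
3. 2093.023ms @ 3 + 697.674ms (1)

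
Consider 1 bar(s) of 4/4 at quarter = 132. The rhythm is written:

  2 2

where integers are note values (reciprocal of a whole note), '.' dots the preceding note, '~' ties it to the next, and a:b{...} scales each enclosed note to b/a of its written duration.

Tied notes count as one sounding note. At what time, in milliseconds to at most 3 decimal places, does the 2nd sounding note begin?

note 2 onset = 2b = 909.091ms

1. 0.0ms @ 0 + 909.091ms (2)
2. 909.091ms @ 2 + 909.091ms (2)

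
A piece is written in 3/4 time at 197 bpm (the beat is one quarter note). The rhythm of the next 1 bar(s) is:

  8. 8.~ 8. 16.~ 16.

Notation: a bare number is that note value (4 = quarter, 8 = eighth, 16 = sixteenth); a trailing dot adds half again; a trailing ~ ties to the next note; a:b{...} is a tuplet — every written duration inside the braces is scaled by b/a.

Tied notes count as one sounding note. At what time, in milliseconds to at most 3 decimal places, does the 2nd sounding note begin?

1. 0.0ms @ 0 + 228.426ms (3/4)
2. 228.426ms @ 3/4 + 456.853ms (3/2)
3. 685.279ms @ 9/4 + 228.426ms (3/4)

note 2 onset = 3/4b = 228.426ms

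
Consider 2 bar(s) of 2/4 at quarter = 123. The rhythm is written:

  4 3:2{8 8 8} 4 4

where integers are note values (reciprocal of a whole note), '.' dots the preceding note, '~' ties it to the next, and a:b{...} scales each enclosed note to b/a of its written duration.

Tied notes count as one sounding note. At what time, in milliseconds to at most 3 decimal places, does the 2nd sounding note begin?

1. 0.0ms @ 0 + 487.805ms (1)
2. 487.805ms @ 1 + 162.602ms (1/3)
3. 650.407ms @ 4/3 + 162.602ms (1/3)
4. 813.008ms @ 5/3 + 162.602ms (1/3)
5. 975.61ms @ 2 + 487.805ms (1)
6. 1463.415ms @ 3 + 487.805ms (1)

note 2 onset = 1b = 487.805ms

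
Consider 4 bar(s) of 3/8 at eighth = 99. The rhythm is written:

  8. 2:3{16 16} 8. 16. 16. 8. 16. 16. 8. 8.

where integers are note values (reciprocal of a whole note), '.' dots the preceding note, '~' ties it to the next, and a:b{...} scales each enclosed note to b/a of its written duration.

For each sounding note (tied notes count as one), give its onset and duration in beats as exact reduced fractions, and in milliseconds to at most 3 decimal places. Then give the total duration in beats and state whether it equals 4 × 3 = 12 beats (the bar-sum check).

1) 0.0ms=0b +909.091ms=3/2b
2) 909.091ms=3/2b +454.545ms=3/4b
3) 1363.636ms=9/4b +454.545ms=3/4b
4) 1818.182ms=3b +909.091ms=3/2b
5) 2727.273ms=9/2b +454.545ms=3/4b
6) 3181.818ms=21/4b +454.545ms=3/4b
7) 3636.364ms=6b +909.091ms=3/2b
8) 4545.455ms=15/2b +454.545ms=3/4b
9) 5000.0ms=33/4b +454.545ms=3/4b
10) 5454.545ms=9b +909.091ms=3/2b
11) 6363.636ms=21/2b +909.091ms=3/2b
Σ=12b of 12 (99bpm 3/8) — PASS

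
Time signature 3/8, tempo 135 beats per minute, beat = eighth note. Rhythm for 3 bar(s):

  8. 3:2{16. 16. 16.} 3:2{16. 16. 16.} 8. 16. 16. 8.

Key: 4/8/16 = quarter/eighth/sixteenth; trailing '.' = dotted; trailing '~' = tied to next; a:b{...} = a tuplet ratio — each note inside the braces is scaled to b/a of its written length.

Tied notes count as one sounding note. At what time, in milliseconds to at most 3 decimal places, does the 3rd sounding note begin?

note 3 onset = 2b = 888.889ms

1. 0.0ms @ 0 + 666.667ms (3/2)
2. 666.667ms @ 3/2 + 222.222ms (1/2)
3. 888.889ms @ 2 + 222.222ms (1/2)
4. 1111.111ms @ 5/2 + 222.222ms (1/2)
5. 1333.333ms @ 3 + 222.222ms (1/2)
6. 1555.556ms @ 7/2 + 222.222ms (1/2)
7. 1777.778ms @ 4 + 222.222ms (1/2)
8. 2000.0ms @ 9/2 + 666.667ms (3/2)
9. 2666.667ms @ 6 + 333.333ms (3/4)
10. 3000.0ms @ 27/4 + 333.333ms (3/4)
11. 3333.333ms @ 15/2 + 666.667ms (3/2)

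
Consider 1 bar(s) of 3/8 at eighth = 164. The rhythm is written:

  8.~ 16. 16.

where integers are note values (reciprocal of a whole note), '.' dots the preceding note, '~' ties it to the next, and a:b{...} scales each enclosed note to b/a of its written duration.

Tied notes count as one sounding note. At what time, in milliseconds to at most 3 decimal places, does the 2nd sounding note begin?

note 2 onset = 9/4b = 823.171ms

1. 0.0ms @ 0 + 823.171ms (9/4)
2. 823.171ms @ 9/4 + 274.39ms (3/4)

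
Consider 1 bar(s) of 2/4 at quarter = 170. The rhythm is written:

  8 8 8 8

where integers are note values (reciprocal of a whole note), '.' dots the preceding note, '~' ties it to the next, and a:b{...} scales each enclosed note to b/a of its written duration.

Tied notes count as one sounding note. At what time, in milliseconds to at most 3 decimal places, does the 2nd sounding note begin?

1. 0.0ms @ 0 + 176.471ms (1/2)
2. 176.471ms @ 1/2 + 176.471ms (1/2)
3. 352.941ms @ 1 + 176.471ms (1/2)
4. 529.412ms @ 3/2 + 176.471ms (1/2)

note 2 onset = 1/2b = 176.471ms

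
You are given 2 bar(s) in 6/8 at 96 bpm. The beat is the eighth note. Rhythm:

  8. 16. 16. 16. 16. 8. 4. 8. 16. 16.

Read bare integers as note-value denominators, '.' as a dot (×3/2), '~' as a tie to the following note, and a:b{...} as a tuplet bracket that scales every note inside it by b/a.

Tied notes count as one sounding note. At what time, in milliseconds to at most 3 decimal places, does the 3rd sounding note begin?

note 3 onset = 9/4b = 1406.25ms

1. 0.0ms @ 0 + 937.5ms (3/2)
2. 937.5ms @ 3/2 + 468.75ms (3/4)
3. 1406.25ms @ 9/4 + 468.75ms (3/4)
4. 1875.0ms @ 3 + 468.75ms (3/4)
5. 2343.75ms @ 15/4 + 468.75ms (3/4)
6. 2812.5ms @ 9/2 + 937.5ms (3/2)
7. 3750.0ms @ 6 + 1875.0ms (3)
8. 5625.0ms @ 9 + 937.5ms (3/2)
9. 6562.5ms @ 21/2 + 468.75ms (3/4)
10. 7031.25ms @ 45/4 + 468.75ms (3/4)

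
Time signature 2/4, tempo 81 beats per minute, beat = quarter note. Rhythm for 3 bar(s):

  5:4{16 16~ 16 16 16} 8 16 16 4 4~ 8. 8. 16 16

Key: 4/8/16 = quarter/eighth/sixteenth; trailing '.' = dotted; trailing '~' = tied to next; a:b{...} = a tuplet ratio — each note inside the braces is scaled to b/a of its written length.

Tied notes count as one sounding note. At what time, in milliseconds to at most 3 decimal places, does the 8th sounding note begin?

note 8 onset = 2b = 1481.481ms

1. 0.0ms @ 0 + 148.148ms (1/5)
2. 148.148ms @ 1/5 + 296.296ms (2/5)
3. 444.444ms @ 3/5 + 148.148ms (1/5)
4. 592.593ms @ 4/5 + 148.148ms (1/5)
5. 740.741ms @ 1 + 370.37ms (1/2)
6. 1111.111ms @ 3/2 + 185.185ms (1/4)
7. 1296.296ms @ 7/4 + 185.185ms (1/4)
8. 1481.481ms @ 2 + 740.741ms (1)
9. 2222.222ms @ 3 + 1296.296ms (7/4)
10. 3518.519ms @ 19/4 + 555.556ms (3/4)
11. 4074.074ms @ 11/2 + 185.185ms (1/4)
12. 4259.259ms @ 23/4 + 185.185ms (1/4)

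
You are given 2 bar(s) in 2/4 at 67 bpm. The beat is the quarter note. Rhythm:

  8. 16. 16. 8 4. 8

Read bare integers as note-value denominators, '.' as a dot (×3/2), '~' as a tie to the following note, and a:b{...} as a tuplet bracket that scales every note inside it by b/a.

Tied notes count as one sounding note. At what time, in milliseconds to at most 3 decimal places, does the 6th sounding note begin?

1. 0.0ms @ 0 + 671.642ms (3/4)
2. 671.642ms @ 3/4 + 335.821ms (3/8)
3. 1007.463ms @ 9/8 + 335.821ms (3/8)
4. 1343.284ms @ 3/2 + 447.761ms (1/2)
5. 1791.045ms @ 2 + 1343.284ms (3/2)
6. 3134.328ms @ 7/2 + 447.761ms (1/2)

note 6 onset = 7/2b = 3134.328ms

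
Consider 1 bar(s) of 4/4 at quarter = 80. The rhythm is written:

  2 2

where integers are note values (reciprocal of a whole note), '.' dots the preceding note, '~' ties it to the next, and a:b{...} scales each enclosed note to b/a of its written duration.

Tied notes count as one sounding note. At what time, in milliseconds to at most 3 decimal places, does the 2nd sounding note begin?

1. 0.0ms @ 0 + 1500.0ms (2)
2. 1500.0ms @ 2 + 1500.0ms (2)

note 2 onset = 2b = 1500.0ms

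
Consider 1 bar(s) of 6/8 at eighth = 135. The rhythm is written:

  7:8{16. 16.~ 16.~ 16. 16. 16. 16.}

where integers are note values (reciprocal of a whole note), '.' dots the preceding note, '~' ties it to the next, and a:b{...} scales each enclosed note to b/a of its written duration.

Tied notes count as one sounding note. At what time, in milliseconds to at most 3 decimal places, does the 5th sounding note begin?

note 5 onset = 36/7b = 2285.714ms

1. 0.0ms @ 0 + 380.952ms (6/7)
2. 380.952ms @ 6/7 + 1142.857ms (18/7)
3. 1523.81ms @ 24/7 + 380.952ms (6/7)
4. 1904.762ms @ 30/7 + 380.952ms (6/7)
5. 2285.714ms @ 36/7 + 380.952ms (6/7)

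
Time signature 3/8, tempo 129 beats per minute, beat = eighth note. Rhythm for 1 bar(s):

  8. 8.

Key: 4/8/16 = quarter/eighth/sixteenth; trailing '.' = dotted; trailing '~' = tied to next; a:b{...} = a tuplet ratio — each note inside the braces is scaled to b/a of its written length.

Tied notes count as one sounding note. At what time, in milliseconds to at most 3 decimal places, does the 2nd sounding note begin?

1. 0.0ms @ 0 + 697.674ms (3/2)
2. 697.674ms @ 3/2 + 697.674ms (3/2)

note 2 onset = 3/2b = 697.674ms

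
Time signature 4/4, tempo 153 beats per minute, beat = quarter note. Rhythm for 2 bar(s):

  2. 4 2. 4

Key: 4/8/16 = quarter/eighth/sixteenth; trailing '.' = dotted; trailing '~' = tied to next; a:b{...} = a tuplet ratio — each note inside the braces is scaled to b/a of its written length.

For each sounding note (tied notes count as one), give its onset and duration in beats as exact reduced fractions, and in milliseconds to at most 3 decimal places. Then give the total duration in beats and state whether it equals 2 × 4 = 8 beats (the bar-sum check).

1) 0.0ms=0b +1176.471ms=3b
2) 1176.471ms=3b +392.157ms=1b
3) 1568.627ms=4b +1176.471ms=3b
4) 2745.098ms=7b +392.157ms=1b
Σ=8b of 8 (153bpm 4/4) — PASS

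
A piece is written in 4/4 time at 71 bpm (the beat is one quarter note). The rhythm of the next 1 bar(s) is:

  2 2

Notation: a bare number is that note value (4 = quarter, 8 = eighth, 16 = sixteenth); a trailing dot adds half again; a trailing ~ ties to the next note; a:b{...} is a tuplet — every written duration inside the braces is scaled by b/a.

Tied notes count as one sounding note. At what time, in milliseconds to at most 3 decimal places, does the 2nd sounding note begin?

1. 0.0ms @ 0 + 1690.141ms (2)
2. 1690.141ms @ 2 + 1690.141ms (2)

note 2 onset = 2b = 1690.141ms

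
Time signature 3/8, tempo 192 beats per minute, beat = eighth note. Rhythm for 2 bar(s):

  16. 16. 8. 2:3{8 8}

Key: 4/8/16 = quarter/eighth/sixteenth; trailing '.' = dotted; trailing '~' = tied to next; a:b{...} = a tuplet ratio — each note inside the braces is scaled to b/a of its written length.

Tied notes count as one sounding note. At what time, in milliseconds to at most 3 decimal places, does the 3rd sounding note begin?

1. 0.0ms @ 0 + 234.375ms (3/4)
2. 234.375ms @ 3/4 + 234.375ms (3/4)
3. 468.75ms @ 3/2 + 468.75ms (3/2)
4. 937.5ms @ 3 + 468.75ms (3/2)
5. 1406.25ms @ 9/2 + 468.75ms (3/2)

note 3 onset = 3/2b = 468.75ms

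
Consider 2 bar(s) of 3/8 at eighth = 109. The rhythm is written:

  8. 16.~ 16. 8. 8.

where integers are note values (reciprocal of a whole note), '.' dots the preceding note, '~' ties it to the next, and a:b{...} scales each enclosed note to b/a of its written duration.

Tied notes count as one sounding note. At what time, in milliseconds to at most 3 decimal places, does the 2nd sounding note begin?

1. 0.0ms @ 0 + 825.688ms (3/2)
2. 825.688ms @ 3/2 + 825.688ms (3/2)
3. 1651.376ms @ 3 + 825.688ms (3/2)
4. 2477.064ms @ 9/2 + 825.688ms (3/2)

note 2 onset = 3/2b = 825.688ms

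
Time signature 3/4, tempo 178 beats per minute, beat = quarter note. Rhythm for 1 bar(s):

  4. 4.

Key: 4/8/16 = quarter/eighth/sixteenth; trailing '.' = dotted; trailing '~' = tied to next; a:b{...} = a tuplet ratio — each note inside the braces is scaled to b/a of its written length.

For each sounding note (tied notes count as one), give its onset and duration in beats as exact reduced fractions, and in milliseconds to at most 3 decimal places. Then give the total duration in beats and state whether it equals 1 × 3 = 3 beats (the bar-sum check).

1) 0.0ms=0b +505.618ms=3/2b
2) 505.618ms=3/2b +505.618ms=3/2b
Σ=3b of 3 (178bpm 3/4) — PASS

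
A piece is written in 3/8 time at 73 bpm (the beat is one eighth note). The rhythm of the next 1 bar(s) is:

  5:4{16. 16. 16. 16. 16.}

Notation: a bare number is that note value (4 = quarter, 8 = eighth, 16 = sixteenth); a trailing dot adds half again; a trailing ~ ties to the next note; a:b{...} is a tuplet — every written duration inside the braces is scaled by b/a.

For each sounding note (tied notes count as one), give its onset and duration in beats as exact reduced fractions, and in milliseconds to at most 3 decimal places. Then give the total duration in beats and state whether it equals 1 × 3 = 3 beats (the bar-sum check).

1) 0.0ms=0b +493.151ms=3/5b
2) 493.151ms=3/5b +493.151ms=3/5b
3) 986.301ms=6/5b +493.151ms=3/5b
4) 1479.452ms=9/5b +493.151ms=3/5b
5) 1972.603ms=12/5b +493.151ms=3/5b
Σ=3b of 3 (73bpm 3/8) — PASS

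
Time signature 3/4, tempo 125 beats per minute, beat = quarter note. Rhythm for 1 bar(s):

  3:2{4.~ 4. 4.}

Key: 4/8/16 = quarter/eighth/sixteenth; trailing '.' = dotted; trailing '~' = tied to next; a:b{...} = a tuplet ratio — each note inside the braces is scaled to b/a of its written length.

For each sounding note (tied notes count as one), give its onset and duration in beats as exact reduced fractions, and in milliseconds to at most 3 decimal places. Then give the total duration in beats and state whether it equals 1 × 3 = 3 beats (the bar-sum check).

1) 0.0ms=0b +960.0ms=2b
2) 960.0ms=2b +480.0ms=1b
Σ=3b of 3 (125bpm 3/4) — PASS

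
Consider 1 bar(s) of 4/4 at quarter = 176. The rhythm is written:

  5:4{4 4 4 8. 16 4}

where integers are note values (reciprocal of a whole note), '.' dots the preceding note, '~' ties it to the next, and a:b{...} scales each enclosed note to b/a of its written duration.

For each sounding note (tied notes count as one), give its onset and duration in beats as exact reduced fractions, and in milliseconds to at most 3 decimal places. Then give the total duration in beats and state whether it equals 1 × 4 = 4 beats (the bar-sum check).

1) 0.0ms=0b +272.727ms=4/5b
2) 272.727ms=4/5b +272.727ms=4/5b
3) 545.455ms=8/5b +272.727ms=4/5b
4) 818.182ms=12/5b +204.545ms=3/5b
5) 1022.727ms=3b +68.182ms=1/5b
6) 1090.909ms=16/5b +272.727ms=4/5b
Σ=4b of 4 (176bpm 4/4) — PASS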